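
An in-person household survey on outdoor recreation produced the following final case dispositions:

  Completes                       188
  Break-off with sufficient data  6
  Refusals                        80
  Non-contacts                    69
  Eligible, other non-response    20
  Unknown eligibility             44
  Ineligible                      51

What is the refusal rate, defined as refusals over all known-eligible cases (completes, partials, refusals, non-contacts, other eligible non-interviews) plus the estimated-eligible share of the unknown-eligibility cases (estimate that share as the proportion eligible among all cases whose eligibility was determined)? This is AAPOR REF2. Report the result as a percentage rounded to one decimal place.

19.9%

Numerator → 80
Known eligible → 188 + 6 + 80 + 69 + 20 = 363
e = 363 / (363 + 51) = 363 / 414 = 0.8768
Eligible share of unknowns → 0.8768 × 44 = 38.58
Denominator → 363 + 38.58 = 401.58
REF2 = 80 / 401.58 = 0.1992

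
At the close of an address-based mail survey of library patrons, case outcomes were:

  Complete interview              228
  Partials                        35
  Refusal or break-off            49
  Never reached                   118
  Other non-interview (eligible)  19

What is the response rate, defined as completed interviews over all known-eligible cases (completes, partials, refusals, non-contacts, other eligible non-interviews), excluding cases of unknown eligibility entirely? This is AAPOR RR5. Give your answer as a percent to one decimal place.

50.8%

Num → 228
Denom → 228 + 35 + 49 + 118 + 19 = 449
RR5 = 228 / 449 = 0.5078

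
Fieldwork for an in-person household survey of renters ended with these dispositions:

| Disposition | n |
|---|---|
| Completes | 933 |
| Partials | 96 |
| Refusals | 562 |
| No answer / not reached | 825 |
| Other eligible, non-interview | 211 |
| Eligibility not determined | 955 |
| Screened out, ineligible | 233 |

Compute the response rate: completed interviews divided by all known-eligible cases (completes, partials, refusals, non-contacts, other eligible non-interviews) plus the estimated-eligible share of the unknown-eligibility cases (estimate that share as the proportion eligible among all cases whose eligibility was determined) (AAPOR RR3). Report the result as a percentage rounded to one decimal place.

26.6%

Num: 933
Known eligible: 933 + 96 + 562 + 825 + 211 = 2627
e = 2627 / (2627 + 233) = 2627 / 2860 = 0.9185
Eligible share of unknowns: 0.9185 × 955 = 877.17
Denom: 2627 + 877.17 = 3504.17
RR3 = 933 / 3504.17 = 0.2663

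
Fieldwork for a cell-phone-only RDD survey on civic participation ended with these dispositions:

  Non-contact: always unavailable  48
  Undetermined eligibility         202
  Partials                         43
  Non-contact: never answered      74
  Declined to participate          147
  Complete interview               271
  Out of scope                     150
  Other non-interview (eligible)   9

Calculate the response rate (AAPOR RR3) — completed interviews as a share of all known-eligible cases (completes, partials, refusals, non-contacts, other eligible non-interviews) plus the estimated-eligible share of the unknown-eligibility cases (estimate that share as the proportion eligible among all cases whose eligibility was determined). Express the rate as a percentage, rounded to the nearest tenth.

36.0%

No contact after all attempts = 74 + 48 = 122
Num = 271
Known eligible = 271 + 43 + 147 + 122 + 9 = 592
e = 592 / (592 + 150) = 592 / 742 = 0.7978
Eligible share of unknowns = 0.7978 × 202 = 161.16
Base = 592 + 161.16 = 753.16
RR3 = 271 / 753.16 = 0.3598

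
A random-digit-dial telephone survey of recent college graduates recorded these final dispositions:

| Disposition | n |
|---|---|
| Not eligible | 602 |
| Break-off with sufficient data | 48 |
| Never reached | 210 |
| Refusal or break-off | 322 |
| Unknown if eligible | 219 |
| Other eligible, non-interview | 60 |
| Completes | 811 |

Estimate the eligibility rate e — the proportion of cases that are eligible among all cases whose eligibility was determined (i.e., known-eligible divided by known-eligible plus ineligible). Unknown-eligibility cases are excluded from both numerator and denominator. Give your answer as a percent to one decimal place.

70.7%

Determined eligible: 811 + 48 + 322 + 210 + 60 = 1451
e = 1451 / (1451 + 602) = 1451 / 2053 = 0.7068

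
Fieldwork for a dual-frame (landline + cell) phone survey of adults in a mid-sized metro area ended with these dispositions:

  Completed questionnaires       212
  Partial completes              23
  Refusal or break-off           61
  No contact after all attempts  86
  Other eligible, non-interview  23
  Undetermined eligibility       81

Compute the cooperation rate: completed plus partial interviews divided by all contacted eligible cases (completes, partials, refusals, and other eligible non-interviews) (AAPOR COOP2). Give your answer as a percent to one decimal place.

Numerator = 212 + 23 = 235
Base = 212 + 23 + 61 + 23 = 319
COOP2 = 235 / 319 = 0.7367

73.7%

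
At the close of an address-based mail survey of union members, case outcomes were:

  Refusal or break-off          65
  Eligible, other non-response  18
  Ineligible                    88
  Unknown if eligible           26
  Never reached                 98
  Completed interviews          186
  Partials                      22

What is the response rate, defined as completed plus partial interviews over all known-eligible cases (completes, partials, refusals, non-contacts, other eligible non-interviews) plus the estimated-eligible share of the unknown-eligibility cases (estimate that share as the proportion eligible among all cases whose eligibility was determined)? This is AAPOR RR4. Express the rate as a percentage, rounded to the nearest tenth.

50.7%

Num → 186 + 22 = 208
Determined eligible → 186 + 22 + 65 + 98 + 18 = 389
e = 389 / (389 + 88) = 389 / 477 = 0.8155
e × U → 0.8155 × 26 = 21.20
Denom → 389 + 21.20 = 410.20
RR4 = 208 / 410.20 = 0.5071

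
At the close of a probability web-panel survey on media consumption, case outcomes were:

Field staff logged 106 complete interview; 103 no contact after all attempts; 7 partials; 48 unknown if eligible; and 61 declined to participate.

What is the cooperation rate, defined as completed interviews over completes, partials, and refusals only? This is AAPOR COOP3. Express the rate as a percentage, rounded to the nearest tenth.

60.9%

Top → 106
Denom → 106 + 7 + 61 = 174
COOP3 = 106 / 174 = 0.6092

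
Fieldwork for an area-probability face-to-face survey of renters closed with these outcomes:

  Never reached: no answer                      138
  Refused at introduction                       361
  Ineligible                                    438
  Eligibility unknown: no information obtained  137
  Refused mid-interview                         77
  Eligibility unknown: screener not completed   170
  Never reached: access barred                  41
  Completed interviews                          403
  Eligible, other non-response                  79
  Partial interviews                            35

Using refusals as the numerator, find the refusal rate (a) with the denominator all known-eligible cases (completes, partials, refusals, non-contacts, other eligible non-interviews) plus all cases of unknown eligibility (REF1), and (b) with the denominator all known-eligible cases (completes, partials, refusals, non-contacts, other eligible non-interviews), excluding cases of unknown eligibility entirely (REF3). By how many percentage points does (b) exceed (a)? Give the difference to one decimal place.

8.2

Refusal or break-off = 361 + 77 = 438
No contact after all attempts = 138 + 41 = 179
Unknown eligibility = 170 + 137 = 307
Numerator = 438
Denom = 403 + 35 + 438 + 179 + 79 + 307 = 1441
REF1 = 438 / 1441 = 0.3040
Denom = 403 + 35 + 438 + 179 + 79 = 1134
REF3 = 438 / 1134 = 0.3862
Difference = 38.62 − 30.40 = 8.22 percentage points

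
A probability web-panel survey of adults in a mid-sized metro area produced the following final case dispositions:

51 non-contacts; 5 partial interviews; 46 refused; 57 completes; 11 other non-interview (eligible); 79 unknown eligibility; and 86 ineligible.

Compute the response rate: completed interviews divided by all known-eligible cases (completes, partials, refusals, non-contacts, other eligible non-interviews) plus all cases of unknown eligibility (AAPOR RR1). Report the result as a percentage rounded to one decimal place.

Top: 57
Denominator: 57 + 5 + 46 + 51 + 11 + 79 = 249
RR1 = 57 / 249 = 0.2289

22.9%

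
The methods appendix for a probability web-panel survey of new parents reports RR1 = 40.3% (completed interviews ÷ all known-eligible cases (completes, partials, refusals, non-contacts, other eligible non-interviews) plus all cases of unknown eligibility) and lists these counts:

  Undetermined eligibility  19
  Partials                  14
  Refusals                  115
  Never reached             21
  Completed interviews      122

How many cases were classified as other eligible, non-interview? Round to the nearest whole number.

12

RR1 = 122 / D = 0.403
D = 122 / 0.403 = 302.7
Rest of base = 291
other eligible, non-interview = 302.7 − 291 ≈ 12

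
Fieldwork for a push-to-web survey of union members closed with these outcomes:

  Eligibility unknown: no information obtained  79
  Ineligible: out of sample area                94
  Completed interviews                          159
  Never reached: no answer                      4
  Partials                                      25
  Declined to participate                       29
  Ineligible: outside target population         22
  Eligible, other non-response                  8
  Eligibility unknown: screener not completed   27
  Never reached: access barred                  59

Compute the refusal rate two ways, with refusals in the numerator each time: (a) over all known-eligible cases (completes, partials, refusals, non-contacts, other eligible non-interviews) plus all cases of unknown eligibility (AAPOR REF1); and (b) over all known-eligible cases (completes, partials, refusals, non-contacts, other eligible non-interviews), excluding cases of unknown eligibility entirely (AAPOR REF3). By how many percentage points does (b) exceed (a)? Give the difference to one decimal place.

Never reached = 4 + 59 = 63
Eligibility not determined = 27 + 79 = 106
Not eligible = 22 + 94 = 116
Numerator → 29
Denom → 159 + 25 + 29 + 63 + 8 + 106 = 390
REF1 = 29 / 390 = 0.0744
Denom → 159 + 25 + 29 + 63 + 8 = 284
REF3 = 29 / 284 = 0.1021
Difference = 10.21 − 7.44 = 2.77 percentage points

2.8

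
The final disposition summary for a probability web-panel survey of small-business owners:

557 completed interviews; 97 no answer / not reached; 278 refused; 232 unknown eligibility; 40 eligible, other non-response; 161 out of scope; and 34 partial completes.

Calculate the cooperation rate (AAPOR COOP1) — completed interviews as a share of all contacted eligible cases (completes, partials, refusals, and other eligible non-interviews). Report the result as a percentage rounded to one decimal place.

Top → 557
Denom → 557 + 34 + 278 + 40 = 909
COOP1 = 557 / 909 = 0.6128

61.3%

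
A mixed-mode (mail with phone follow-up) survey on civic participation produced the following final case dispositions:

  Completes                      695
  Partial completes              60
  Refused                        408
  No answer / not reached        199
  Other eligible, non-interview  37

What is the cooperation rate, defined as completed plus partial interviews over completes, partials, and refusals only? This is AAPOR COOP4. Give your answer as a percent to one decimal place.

64.9%

Numerator: 695 + 60 = 755
Denominator: 695 + 60 + 408 = 1163
COOP4 = 755 / 1163 = 0.6492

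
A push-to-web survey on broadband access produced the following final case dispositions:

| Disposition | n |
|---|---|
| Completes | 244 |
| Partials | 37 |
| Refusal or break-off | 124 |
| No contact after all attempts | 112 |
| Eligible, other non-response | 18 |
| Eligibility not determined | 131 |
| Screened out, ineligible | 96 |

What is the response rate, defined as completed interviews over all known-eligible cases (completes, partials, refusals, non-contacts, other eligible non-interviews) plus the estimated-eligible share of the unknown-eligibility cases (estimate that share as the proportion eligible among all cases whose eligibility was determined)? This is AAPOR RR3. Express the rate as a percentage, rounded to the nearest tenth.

Num = 244
Eligible (known) = 244 + 37 + 124 + 112 + 18 = 535
e = 535 / (535 + 96) = 535 / 631 = 0.8479
Eligible share of unknowns = 0.8479 × 131 = 111.07
Denominator = 535 + 111.07 = 646.07
RR3 = 244 / 646.07 = 0.3777

37.8%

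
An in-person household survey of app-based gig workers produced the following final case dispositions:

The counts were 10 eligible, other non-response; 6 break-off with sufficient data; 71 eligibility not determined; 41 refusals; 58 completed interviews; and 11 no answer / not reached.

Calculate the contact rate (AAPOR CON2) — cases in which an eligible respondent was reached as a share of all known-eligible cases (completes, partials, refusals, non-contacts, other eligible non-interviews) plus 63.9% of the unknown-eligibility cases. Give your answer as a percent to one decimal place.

Top = 58 + 6 + 41 + 10 = 115
Known eligible = 58 + 6 + 41 + 11 + 10 = 126
Estimated eligible among unknowns = 0.6390 × 71 = 45.37
Denominator = 126 + 45.37 = 171.37
CON2 = 115 / 171.37 = 0.6711

67.1%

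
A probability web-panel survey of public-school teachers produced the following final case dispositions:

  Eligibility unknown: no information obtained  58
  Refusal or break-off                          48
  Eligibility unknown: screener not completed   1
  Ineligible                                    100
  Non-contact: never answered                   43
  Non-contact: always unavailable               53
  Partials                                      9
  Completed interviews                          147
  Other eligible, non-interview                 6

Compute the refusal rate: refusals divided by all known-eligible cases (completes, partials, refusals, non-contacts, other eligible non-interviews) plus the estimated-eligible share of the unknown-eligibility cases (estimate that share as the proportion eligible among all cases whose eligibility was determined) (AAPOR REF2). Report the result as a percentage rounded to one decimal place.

13.7%

No contact after all attempts = 43 + 53 = 96
Undetermined eligibility = 1 + 58 = 59
Numerator = 48
Determined eligible = 147 + 9 + 48 + 96 + 6 = 306
e = 306 / (306 + 100) = 306 / 406 = 0.7537
Eligible share of unknowns = 0.7537 × 59 = 44.47
Denom = 306 + 44.47 = 350.47
REF2 = 48 / 350.47 = 0.1370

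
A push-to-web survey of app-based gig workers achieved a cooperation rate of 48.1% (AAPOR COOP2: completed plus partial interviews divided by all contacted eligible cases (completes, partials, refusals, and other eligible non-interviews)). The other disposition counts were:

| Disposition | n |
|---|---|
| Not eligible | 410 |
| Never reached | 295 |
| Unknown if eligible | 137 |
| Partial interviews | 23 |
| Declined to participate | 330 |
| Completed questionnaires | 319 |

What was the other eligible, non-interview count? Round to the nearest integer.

39

Num → 319 + 23 = 342
COOP2 = 342 / D = 0.481
D = 342 / 0.481 = 711.0
Rest of base = 672
other eligible, non-interview = 711.0 − 672 ≈ 39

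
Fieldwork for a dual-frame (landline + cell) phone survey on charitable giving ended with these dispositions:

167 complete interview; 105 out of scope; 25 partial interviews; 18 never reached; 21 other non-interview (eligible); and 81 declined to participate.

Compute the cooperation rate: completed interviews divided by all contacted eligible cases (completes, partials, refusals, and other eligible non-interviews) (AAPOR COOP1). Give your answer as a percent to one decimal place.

Top: 167
Denom: 167 + 25 + 81 + 21 = 294
COOP1 = 167 / 294 = 0.5680

56.8%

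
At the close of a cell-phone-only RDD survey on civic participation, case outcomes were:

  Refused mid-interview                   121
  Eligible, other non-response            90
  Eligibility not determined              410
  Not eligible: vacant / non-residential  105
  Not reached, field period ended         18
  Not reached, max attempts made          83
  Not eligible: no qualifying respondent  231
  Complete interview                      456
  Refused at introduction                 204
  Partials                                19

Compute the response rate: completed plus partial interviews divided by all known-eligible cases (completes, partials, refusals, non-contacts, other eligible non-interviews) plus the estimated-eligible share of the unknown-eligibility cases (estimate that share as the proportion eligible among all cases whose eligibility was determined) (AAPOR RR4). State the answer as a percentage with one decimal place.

36.6%

Refusal or break-off = 204 + 121 = 325
No answer / not reached = 18 + 83 = 101
Not eligible = 231 + 105 = 336
Numerator = 456 + 19 = 475
Known eligible = 456 + 19 + 325 + 101 + 90 = 991
e = 991 / (991 + 336) = 991 / 1327 = 0.7468
e × U = 0.7468 × 410 = 306.19
Denominator = 991 + 306.19 = 1297.19
RR4 = 475 / 1297.19 = 0.3662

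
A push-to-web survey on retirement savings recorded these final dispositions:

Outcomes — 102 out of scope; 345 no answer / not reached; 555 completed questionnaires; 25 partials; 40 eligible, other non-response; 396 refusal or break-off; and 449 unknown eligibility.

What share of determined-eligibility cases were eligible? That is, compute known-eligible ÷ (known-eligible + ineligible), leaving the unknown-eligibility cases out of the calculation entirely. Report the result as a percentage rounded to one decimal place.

93.0%

Known eligible = 555 + 25 + 396 + 345 + 40 = 1361
e = 1361 / (1361 + 102) = 1361 / 1463 = 0.9303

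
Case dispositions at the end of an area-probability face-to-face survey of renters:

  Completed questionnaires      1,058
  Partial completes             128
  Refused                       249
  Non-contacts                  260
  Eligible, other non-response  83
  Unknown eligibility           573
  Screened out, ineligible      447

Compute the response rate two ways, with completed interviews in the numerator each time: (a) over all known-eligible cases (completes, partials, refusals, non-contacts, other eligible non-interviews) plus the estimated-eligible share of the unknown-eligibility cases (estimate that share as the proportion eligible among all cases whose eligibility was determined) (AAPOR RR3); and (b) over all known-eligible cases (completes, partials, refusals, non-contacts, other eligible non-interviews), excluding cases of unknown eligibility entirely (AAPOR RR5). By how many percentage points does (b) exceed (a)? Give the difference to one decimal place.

12.2

Num: 1058
Determined eligible: 1058 + 128 + 249 + 260 + 83 = 1778
e = 1778 / (1778 + 447) = 1778 / 2225 = 0.7991
Eligible share of unknowns: 0.7991 × 573 = 457.88
Denom: 1778 + 457.88 = 2235.88
RR3 = 1058 / 2235.88 = 0.4732
Denom: 1058 + 128 + 249 + 260 + 83 = 1778
RR5 = 1058 / 1778 = 0.5951
Difference = 59.51 − 47.32 = 12.19 percentage points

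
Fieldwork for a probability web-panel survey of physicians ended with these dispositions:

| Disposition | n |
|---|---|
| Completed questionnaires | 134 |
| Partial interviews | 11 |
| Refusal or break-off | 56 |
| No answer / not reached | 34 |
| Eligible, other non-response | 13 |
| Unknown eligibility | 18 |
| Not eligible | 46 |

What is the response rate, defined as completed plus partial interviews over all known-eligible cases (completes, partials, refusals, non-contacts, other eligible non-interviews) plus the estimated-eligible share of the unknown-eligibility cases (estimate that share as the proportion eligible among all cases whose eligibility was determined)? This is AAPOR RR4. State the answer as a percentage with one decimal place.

Numerator = 134 + 11 = 145
Determined eligible = 134 + 11 + 56 + 34 + 13 = 248
e = 248 / (248 + 46) = 248 / 294 = 0.8435
Estimated eligible among unknowns = 0.8435 × 18 = 15.18
Base = 248 + 15.18 = 263.18
RR4 = 145 / 263.18 = 0.5510

55.1%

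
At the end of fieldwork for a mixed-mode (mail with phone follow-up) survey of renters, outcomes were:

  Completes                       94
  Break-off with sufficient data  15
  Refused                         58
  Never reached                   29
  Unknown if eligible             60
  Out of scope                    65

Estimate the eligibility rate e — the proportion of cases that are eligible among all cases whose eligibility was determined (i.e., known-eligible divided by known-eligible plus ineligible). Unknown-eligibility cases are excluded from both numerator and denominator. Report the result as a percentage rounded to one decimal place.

75.1%

Eligible (known) → 94 + 15 + 58 + 29 = 196
e = 196 / (196 + 65) = 196 / 261 = 0.7510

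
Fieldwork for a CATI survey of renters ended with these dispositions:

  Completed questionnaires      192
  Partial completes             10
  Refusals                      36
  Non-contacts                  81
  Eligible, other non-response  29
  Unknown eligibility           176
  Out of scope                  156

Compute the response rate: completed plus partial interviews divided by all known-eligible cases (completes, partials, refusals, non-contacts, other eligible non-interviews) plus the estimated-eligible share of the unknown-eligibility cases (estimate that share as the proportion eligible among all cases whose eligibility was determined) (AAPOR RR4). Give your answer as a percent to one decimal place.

43.0%

Numerator → 192 + 10 = 202
Known eligible → 192 + 10 + 36 + 81 + 29 = 348
e = 348 / (348 + 156) = 348 / 504 = 0.6905
e × U → 0.6905 × 176 = 121.53
Denom → 348 + 121.53 = 469.53
RR4 = 202 / 469.53 = 0.4302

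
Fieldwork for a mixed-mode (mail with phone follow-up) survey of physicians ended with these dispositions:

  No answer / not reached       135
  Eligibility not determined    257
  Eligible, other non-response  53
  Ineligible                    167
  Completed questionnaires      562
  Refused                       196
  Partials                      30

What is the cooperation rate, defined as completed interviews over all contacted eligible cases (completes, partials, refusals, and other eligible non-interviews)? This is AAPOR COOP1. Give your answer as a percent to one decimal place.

66.8%

Top → 562
Denom → 562 + 30 + 196 + 53 = 841
COOP1 = 562 / 841 = 0.6683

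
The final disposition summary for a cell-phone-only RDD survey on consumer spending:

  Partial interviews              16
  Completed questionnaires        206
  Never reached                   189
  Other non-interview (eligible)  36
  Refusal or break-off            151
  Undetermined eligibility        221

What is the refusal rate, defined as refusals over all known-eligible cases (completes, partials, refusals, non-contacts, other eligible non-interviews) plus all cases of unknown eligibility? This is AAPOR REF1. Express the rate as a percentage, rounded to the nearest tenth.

Numerator → 151
Base → 206 + 16 + 151 + 189 + 36 + 221 = 819
REF1 = 151 / 819 = 0.1844

18.4%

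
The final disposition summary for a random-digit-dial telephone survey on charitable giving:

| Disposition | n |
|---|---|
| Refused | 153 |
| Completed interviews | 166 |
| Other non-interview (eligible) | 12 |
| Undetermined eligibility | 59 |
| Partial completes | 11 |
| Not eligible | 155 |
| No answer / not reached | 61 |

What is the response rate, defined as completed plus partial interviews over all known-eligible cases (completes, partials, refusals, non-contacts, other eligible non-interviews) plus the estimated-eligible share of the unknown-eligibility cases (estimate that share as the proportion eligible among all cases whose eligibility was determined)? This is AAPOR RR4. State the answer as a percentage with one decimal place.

Numerator = 166 + 11 = 177
Eligible (known) = 166 + 11 + 153 + 61 + 12 = 403
e = 403 / (403 + 155) = 403 / 558 = 0.7222
e × U = 0.7222 × 59 = 42.61
Denominator = 403 + 42.61 = 445.61
RR4 = 177 / 445.61 = 0.3972

39.7%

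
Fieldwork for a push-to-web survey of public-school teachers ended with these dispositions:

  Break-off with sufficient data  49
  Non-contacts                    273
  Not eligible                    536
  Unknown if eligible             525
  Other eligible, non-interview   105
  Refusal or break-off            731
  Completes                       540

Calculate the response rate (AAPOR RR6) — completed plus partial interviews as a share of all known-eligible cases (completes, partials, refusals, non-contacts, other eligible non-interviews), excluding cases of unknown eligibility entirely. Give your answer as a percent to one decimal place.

Num = 540 + 49 = 589
Denominator = 540 + 49 + 731 + 273 + 105 = 1698
RR6 = 589 / 1698 = 0.3469

34.7%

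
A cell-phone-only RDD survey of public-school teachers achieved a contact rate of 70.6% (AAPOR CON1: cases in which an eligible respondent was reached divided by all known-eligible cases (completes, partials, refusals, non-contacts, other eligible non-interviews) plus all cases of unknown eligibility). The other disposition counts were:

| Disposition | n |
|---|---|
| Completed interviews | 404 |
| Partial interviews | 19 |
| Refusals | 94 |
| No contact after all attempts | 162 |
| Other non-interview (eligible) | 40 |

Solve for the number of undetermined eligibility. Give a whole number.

Num: 404 + 19 + 94 + 40 = 557
CON1 = 557 / D = 0.706
D = 557 / 0.706 = 789.0
Remaining denominator categories sum to 719
undetermined eligibility = 789.0 − 719 ≈ 70

70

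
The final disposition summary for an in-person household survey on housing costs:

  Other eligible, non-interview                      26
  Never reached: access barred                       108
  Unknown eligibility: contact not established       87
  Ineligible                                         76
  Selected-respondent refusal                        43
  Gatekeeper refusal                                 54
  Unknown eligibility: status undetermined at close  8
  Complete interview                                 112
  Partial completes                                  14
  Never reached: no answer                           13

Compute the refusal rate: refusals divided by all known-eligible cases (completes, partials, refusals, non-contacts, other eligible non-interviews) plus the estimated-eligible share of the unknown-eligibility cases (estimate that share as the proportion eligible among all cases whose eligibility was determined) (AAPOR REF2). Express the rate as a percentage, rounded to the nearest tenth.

21.6%

Refused = 54 + 43 = 97
Never reached = 13 + 108 = 121
Unknown if eligible = 87 + 8 = 95
Top → 97
Known eligible → 112 + 14 + 97 + 121 + 26 = 370
e = 370 / (370 + 76) = 370 / 446 = 0.8296
e × U → 0.8296 × 95 = 78.81
Base → 370 + 78.81 = 448.81
REF2 = 97 / 448.81 = 0.2161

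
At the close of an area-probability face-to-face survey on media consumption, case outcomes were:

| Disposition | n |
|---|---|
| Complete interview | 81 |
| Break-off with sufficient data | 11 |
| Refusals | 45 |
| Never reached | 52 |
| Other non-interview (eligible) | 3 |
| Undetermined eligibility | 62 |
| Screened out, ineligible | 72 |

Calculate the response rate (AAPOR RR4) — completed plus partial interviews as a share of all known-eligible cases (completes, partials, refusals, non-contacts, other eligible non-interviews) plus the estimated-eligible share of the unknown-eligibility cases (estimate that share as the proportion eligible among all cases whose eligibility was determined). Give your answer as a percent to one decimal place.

38.8%

Num = 81 + 11 = 92
Determined eligible = 81 + 11 + 45 + 52 + 3 = 192
e = 192 / (192 + 72) = 192 / 264 = 0.7273
Estimated eligible among unknowns = 0.7273 × 62 = 45.09
Denom = 192 + 45.09 = 237.09
RR4 = 92 / 237.09 = 0.3880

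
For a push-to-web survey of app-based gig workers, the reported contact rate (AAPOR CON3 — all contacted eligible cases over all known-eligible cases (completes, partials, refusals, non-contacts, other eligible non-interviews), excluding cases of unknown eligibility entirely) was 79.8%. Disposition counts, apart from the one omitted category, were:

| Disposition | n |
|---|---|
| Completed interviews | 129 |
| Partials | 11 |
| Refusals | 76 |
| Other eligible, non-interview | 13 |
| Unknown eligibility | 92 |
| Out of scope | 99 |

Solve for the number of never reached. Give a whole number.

58

Numerator = 129 + 11 + 76 + 13 = 229
CON3 = 229 / D = 0.798
D = 229 / 0.798 = 287.0
Remaining denominator categories sum to 229
never reached = 287.0 − 229 ≈ 58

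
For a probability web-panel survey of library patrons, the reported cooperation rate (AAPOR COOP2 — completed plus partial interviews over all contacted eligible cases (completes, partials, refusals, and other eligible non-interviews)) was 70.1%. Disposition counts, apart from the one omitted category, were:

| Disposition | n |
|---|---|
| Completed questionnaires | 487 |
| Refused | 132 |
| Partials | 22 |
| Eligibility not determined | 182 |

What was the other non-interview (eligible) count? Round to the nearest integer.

85

Numerator → 487 + 22 = 509
COOP2 = 509 / D = 0.701
D = 509 / 0.701 = 726.1
Rest of base = 641
other non-interview (eligible) = 726.1 − 641 ≈ 85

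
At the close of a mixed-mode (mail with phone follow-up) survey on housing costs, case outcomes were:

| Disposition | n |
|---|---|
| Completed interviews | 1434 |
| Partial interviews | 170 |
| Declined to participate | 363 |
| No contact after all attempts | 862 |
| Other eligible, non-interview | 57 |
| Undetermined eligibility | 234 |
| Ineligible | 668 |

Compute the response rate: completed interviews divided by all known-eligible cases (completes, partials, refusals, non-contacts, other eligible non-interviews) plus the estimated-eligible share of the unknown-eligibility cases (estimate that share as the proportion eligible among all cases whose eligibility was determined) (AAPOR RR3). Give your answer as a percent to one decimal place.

46.6%

Top: 1434
Eligible (known): 1434 + 170 + 363 + 862 + 57 = 2886
e = 2886 / (2886 + 668) = 2886 / 3554 = 0.8120
Estimated eligible among unknowns: 0.8120 × 234 = 190.01
Denom: 2886 + 190.01 = 3076.01
RR3 = 1434 / 3076.01 = 0.4662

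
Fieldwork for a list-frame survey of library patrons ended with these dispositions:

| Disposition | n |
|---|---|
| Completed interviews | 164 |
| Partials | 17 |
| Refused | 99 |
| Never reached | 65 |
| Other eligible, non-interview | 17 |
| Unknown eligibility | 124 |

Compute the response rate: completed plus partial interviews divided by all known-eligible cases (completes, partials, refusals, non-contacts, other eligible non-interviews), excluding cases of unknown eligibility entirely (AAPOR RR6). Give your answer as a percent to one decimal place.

Num: 164 + 17 = 181
Base: 164 + 17 + 99 + 65 + 17 = 362
RR6 = 181 / 362 = 0.5000

50.0%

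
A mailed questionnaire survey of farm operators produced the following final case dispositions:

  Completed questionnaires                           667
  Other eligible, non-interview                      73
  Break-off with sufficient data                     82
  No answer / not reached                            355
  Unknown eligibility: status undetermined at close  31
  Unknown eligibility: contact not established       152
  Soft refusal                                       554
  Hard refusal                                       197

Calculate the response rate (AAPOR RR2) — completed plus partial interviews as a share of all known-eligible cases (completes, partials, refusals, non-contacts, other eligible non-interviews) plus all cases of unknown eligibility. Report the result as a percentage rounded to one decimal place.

Declined to participate = 197 + 554 = 751
Unknown if eligible = 152 + 31 = 183
Top: 667 + 82 = 749
Denom: 667 + 82 + 751 + 355 + 73 + 183 = 2111
RR2 = 749 / 2111 = 0.3548

35.5%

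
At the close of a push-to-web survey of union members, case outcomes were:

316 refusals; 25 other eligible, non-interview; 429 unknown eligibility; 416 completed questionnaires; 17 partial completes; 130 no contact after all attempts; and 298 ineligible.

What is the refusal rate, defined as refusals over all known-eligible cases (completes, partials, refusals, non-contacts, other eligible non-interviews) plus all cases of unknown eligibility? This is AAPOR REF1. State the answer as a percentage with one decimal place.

23.7%

Numerator → 316
Base → 416 + 17 + 316 + 130 + 25 + 429 = 1333
REF1 = 316 / 1333 = 0.2371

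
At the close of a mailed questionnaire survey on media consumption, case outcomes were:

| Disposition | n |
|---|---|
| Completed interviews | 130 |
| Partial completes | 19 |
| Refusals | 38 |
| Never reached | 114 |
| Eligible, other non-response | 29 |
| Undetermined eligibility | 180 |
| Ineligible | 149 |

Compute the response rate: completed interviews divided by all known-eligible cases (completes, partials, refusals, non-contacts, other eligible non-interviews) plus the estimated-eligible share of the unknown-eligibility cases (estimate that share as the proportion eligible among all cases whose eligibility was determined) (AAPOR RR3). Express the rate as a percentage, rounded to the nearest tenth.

Top: 130
Determined eligible: 130 + 19 + 38 + 114 + 29 = 330
e = 330 / (330 + 149) = 330 / 479 = 0.6889
Eligible share of unknowns: 0.6889 × 180 = 124.00
Denominator: 330 + 124.00 = 454.00
RR3 = 130 / 454.00 = 0.2863

28.6%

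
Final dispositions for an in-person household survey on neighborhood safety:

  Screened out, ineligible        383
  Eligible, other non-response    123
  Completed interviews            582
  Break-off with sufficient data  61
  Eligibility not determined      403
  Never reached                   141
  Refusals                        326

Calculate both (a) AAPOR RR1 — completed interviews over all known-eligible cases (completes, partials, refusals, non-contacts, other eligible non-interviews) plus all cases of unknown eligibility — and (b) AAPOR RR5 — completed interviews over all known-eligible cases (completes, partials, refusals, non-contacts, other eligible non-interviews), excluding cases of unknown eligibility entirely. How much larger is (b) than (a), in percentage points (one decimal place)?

Numerator: 582
Denominator: 582 + 61 + 326 + 141 + 123 + 403 = 1636
RR1 = 582 / 1636 = 0.3557
Denominator: 582 + 61 + 326 + 141 + 123 = 1233
RR5 = 582 / 1233 = 0.4720
Difference = 47.20 − 35.57 = 11.63 percentage points

11.6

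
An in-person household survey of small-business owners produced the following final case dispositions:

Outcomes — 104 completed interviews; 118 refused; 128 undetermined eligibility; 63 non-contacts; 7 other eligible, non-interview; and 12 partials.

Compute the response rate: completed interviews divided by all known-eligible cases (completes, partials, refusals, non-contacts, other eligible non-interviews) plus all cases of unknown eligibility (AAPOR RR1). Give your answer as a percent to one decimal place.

Top → 104
Denom → 104 + 12 + 118 + 63 + 7 + 128 = 432
RR1 = 104 / 432 = 0.2407

24.1%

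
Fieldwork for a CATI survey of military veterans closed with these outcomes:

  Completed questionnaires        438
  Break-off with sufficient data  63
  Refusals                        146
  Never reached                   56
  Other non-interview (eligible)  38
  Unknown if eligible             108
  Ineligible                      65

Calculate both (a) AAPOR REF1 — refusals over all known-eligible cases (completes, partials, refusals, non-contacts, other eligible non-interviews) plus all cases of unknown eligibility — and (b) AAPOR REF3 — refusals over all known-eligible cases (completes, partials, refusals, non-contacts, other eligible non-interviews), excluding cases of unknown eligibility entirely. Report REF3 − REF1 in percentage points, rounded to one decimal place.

Num = 146
Denom = 438 + 63 + 146 + 56 + 38 + 108 = 849
REF1 = 146 / 849 = 0.1720
Denom = 438 + 63 + 146 + 56 + 38 = 741
REF3 = 146 / 741 = 0.1970
Difference = 19.70 − 17.20 = 2.50 percentage points

2.5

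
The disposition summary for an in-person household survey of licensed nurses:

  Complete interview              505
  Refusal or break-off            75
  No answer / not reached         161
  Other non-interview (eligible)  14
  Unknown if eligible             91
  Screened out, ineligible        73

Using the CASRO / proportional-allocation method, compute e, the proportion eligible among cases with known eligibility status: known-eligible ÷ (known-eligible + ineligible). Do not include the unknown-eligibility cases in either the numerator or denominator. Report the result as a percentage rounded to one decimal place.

Determined eligible → 505 + 75 + 161 + 14 = 755
e = 755 / (755 + 73) = 755 / 828 = 0.9118

91.2%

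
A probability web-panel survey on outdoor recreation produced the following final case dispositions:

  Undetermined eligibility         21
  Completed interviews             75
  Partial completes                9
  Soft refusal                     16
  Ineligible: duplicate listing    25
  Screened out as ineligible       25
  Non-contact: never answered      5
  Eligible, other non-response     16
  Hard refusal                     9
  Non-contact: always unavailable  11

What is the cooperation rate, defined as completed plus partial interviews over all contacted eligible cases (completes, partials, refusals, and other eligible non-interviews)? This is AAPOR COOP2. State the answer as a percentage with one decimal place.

Refusals = 9 + 16 = 25
Non-contacts = 5 + 11 = 16
Not eligible = 25 + 25 = 50
Top: 75 + 9 = 84
Base: 75 + 9 + 25 + 16 = 125
COOP2 = 84 / 125 = 0.6720

67.2%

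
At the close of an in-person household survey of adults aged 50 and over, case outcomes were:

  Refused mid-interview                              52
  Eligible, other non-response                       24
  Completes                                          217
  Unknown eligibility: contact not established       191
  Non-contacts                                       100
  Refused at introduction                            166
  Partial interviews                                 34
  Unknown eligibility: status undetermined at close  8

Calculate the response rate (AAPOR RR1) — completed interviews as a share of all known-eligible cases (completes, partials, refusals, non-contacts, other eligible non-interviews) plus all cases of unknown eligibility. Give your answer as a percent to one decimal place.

Refusal or break-off = 166 + 52 = 218
Undetermined eligibility = 191 + 8 = 199
Numerator → 217
Denominator → 217 + 34 + 218 + 100 + 24 + 199 = 792
RR1 = 217 / 792 = 0.2740

27.4%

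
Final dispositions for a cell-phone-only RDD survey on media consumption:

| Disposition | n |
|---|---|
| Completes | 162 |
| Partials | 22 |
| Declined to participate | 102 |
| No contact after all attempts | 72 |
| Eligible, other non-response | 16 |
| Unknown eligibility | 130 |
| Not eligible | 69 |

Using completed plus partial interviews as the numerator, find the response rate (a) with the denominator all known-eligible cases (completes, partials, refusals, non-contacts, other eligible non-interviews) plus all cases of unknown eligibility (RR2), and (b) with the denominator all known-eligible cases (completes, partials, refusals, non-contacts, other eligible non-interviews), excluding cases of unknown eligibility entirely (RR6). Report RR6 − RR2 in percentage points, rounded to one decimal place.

Top → 162 + 22 = 184
Base → 162 + 22 + 102 + 72 + 16 + 130 = 504
RR2 = 184 / 504 = 0.3651
Base → 162 + 22 + 102 + 72 + 16 = 374
RR6 = 184 / 374 = 0.4920
Difference = 49.20 − 36.51 = 12.69 percentage points

12.7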